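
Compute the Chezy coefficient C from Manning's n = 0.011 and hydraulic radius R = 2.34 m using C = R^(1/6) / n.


The Chezy coefficient relates to Manning's n through C = R^(1/6) / n.
R^(1/6) = 2.34^(1/6) = 1.152222.
C = 1.152222 / 0.011 = 104.75 m^(1/2)/s.

104.75


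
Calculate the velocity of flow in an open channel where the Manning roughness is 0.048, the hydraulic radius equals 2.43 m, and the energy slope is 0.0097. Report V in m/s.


Manning's equation gives V = (1/n) * R^(2/3) * S^(1/2).
First, compute R^(2/3) = 2.43^(2/3) = 1.8075.
Next, S^(1/2) = 0.0097^(1/2) = 0.098489.
Then 1/n = 1/0.048 = 20.83.
V = 20.83 * 1.8075 * 0.098489 = 3.7086 m/s.

3.7086


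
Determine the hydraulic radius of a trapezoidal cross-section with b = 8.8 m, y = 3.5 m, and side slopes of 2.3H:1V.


For a trapezoidal section with side slope z:
A = (b + z*y)*y = (8.8 + 2.3*3.5)*3.5 = 58.975 m^2.
P = b + 2*y*sqrt(1 + z^2) = 8.8 + 2*3.5*sqrt(1 + 2.3^2) = 26.356 m.
R = A/P = 58.975 / 26.356 = 2.2376 m.

2.2376


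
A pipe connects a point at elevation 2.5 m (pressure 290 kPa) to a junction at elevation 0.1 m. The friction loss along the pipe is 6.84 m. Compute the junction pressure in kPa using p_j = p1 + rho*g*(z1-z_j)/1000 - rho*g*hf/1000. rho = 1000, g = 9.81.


Junction pressure: p_j = p1 + rho*g*(z1 - z_j)/1000 - rho*g*hf/1000.
Elevation term = 1000*9.81*(2.5 - 0.1)/1000 = 23.544 kPa.
Friction term = 1000*9.81*6.84/1000 = 67.1 kPa.
p_j = 290 + 23.544 - 67.1 = 246.44 kPa.

246.44


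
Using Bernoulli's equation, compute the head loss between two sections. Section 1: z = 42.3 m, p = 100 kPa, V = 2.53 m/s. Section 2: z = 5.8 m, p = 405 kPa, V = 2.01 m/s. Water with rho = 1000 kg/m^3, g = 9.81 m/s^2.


Total head at each section: H = z + p/(rho*g) + V^2/(2g).
H1 = 42.3 + 100*1000/(1000*9.81) + 2.53^2/(2*9.81)
   = 42.3 + 10.194 + 0.3262
   = 52.82 m.
H2 = 5.8 + 405*1000/(1000*9.81) + 2.01^2/(2*9.81)
   = 5.8 + 41.284 + 0.2059
   = 47.29 m.
h_L = H1 - H2 = 52.82 - 47.29 = 5.53 m.

5.53


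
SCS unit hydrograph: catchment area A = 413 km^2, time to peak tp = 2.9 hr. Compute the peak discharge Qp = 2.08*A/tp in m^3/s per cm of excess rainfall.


SCS formula: Qp = 2.08 * A / tp.
Qp = 2.08 * 413 / 2.9
   = 859.04 / 2.9
   = 296.22 m^3/s per cm.

296.22


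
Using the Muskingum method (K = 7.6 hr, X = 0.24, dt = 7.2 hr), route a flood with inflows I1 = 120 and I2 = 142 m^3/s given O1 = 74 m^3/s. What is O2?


Muskingum coefficients:
denom = 2*K*(1-X) + dt = 2*7.6*(1-0.24) + 7.2 = 18.752.
C0 = (dt - 2*K*X)/denom = (7.2 - 2*7.6*0.24)/18.752 = 0.1894.
C1 = (dt + 2*K*X)/denom = (7.2 + 2*7.6*0.24)/18.752 = 0.5785.
C2 = (2*K*(1-X) - dt)/denom = 0.2321.
O2 = C0*I2 + C1*I1 + C2*O1
   = 0.1894*142 + 0.5785*120 + 0.2321*74
   = 113.49 m^3/s.

113.49


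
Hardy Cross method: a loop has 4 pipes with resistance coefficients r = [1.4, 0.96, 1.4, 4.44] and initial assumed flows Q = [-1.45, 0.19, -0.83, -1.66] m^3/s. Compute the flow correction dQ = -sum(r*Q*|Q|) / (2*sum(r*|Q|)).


Numerator terms (r*Q*|Q|): 1.4*-1.45*|-1.45| = -2.9435; 0.96*0.19*|0.19| = 0.0347; 1.4*-0.83*|-0.83| = -0.9645; 4.44*-1.66*|-1.66| = -12.2349.
Sum of numerator = -16.1082.
Denominator terms (r*|Q|): 1.4*|-1.45| = 2.03; 0.96*|0.19| = 0.1824; 1.4*|-0.83| = 1.162; 4.44*|-1.66| = 7.3704.
2 * sum of denominator = 2 * 10.7448 = 21.4896.
dQ = --16.1082 / 21.4896 = 0.7496 m^3/s.

0.7496


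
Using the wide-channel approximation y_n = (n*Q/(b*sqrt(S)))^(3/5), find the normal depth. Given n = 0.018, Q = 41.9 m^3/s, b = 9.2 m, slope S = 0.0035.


We use the wide-channel approximation y_n = (n*Q/(b*sqrt(S)))^(3/5).
sqrt(S) = sqrt(0.0035) = 0.059161.
Numerator: n*Q = 0.018 * 41.9 = 0.7542.
Denominator: b*sqrt(S) = 9.2 * 0.059161 = 0.544281.
arg = 1.3857.
y_n = 1.3857^(3/5) = 1.2162 m.

1.2162


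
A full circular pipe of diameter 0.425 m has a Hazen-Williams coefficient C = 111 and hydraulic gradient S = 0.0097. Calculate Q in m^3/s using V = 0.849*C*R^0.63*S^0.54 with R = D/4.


For a full circular pipe, R = D/4 = 0.425/4 = 0.1062 m.
V = 0.849 * 111 * 0.1062^0.63 * 0.0097^0.54
  = 0.849 * 111 * 0.243549 * 0.081819
  = 1.8779 m/s.
Pipe area A = pi*D^2/4 = pi*0.425^2/4 = 0.1419 m^2.
Q = A * V = 0.1419 * 1.8779 = 0.2664 m^3/s.

0.2664


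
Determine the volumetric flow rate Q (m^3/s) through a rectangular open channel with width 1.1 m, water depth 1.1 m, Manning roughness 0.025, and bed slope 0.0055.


For a rectangular channel, the cross-sectional area A = b * y = 1.1 * 1.1 = 1.21 m^2.
The wetted perimeter P = b + 2y = 1.1 + 2*1.1 = 3.3 m.
Hydraulic radius R = A/P = 1.21/3.3 = 0.3667 m.
Velocity V = (1/n)*R^(2/3)*S^(1/2) = (1/0.025)*0.3667^(2/3)*0.0055^(1/2) = 1.5197 m/s.
Discharge Q = A * V = 1.21 * 1.5197 = 1.839 m^3/s.

1.839


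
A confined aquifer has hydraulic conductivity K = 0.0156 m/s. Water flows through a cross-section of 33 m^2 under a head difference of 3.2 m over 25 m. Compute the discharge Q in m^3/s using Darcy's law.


Darcy's law: Q = K * A * i, where i = dh/L.
Hydraulic gradient i = 3.2 / 25 = 0.128.
Q = 0.0156 * 33 * 0.128
  = 0.0659 m^3/s.

0.0659


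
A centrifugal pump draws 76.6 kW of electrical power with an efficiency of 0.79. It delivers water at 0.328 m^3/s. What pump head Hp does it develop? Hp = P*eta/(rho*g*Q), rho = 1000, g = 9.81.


Pump head formula: Hp = P * eta / (rho * g * Q).
Numerator: P * eta = 76.6 * 1000 * 0.79 = 60514.0 W.
Denominator: rho * g * Q = 1000 * 9.81 * 0.328 = 3217.68.
Hp = 60514.0 / 3217.68 = 18.81 m.

18.81


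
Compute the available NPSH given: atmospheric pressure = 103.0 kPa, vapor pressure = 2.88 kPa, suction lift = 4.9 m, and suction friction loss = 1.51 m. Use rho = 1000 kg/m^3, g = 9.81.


NPSHa = p_atm/(rho*g) - z_s - hf_s - p_vap/(rho*g).
p_atm/(rho*g) = 103.0*1000 / (1000*9.81) = 10.499 m.
p_vap/(rho*g) = 2.88*1000 / (1000*9.81) = 0.294 m.
NPSHa = 10.499 - 4.9 - 1.51 - 0.294
      = 3.8 m.

3.8


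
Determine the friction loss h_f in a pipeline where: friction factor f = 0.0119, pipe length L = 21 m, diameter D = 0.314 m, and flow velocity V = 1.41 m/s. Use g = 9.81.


Darcy-Weisbach equation: h_f = f * (L/D) * V^2/(2g).
f * L/D = 0.0119 * 21/0.314 = 0.7959.
V^2/(2g) = 1.41^2 / (2*9.81) = 1.9881 / 19.62 = 0.1013 m.
h_f = 0.7959 * 0.1013 = 0.081 m.

0.081


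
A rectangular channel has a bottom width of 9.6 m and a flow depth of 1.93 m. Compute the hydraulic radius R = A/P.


For a rectangular section:
Flow area A = b * y = 9.6 * 1.93 = 18.53 m^2.
Wetted perimeter P = b + 2y = 9.6 + 2*1.93 = 13.46 m.
Hydraulic radius R = A/P = 18.53 / 13.46 = 1.3765 m.

1.3765


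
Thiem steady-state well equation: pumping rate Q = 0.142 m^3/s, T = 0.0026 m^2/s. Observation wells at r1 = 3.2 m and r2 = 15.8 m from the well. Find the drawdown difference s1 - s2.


Thiem equation: s1 - s2 = Q/(2*pi*T) * ln(r2/r1).
ln(r2/r1) = ln(15.8/3.2) = 1.5969.
Q/(2*pi*T) = 0.142 / (2*pi*0.0026) = 0.142 / 0.0163 = 8.6923.
s1 - s2 = 8.6923 * 1.5969 = 13.8804 m.

13.8804


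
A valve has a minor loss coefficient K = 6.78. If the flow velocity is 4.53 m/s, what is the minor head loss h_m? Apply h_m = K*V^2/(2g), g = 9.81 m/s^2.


Minor loss formula: h_m = K * V^2/(2g).
V^2 = 4.53^2 = 20.5209.
V^2/(2g) = 20.5209 / 19.62 = 1.0459 m.
h_m = 6.78 * 1.0459 = 7.0913 m.

7.0913


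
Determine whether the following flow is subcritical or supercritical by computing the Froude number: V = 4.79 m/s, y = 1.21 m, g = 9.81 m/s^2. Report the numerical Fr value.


The Froude number is defined as Fr = V / sqrt(g*y).
g*y = 9.81 * 1.21 = 11.8701.
sqrt(g*y) = sqrt(11.8701) = 3.4453.
Fr = 4.79 / 3.4453 = 1.3903.
Since Fr > 1, the flow is supercritical.

1.3903


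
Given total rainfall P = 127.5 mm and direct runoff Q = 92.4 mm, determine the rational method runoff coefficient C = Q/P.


The runoff coefficient C = runoff depth / rainfall depth.
C = 92.4 / 127.5
  = 0.7247.

0.7247


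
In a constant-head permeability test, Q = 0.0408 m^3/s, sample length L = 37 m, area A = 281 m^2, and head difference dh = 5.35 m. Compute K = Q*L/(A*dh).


From K = Q*L / (A*dh):
Numerator: Q*L = 0.0408 * 37 = 1.5096.
Denominator: A*dh = 281 * 5.35 = 1503.35.
K = 1.5096 / 1503.35 = 0.001004 m/s.

0.001004


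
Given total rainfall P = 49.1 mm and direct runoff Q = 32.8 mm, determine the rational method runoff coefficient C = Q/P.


The runoff coefficient C = runoff depth / rainfall depth.
C = 32.8 / 49.1
  = 0.668.

0.668


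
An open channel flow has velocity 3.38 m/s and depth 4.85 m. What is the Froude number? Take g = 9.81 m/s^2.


The Froude number is defined as Fr = V / sqrt(g*y).
g*y = 9.81 * 4.85 = 47.5785.
sqrt(g*y) = sqrt(47.5785) = 6.8977.
Fr = 3.38 / 6.8977 = 0.49.

0.49


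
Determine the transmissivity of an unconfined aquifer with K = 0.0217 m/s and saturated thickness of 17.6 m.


Transmissivity is defined as T = K * h.
T = 0.0217 * 17.6
  = 0.3819 m^2/s.

0.3819


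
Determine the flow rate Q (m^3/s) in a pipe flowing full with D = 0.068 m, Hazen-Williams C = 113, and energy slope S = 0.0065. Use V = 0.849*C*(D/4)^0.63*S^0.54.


For a full circular pipe, R = D/4 = 0.068/4 = 0.017 m.
V = 0.849 * 113 * 0.017^0.63 * 0.0065^0.54
  = 0.849 * 113 * 0.076768 * 0.065913
  = 0.4854 m/s.
Pipe area A = pi*D^2/4 = pi*0.068^2/4 = 0.0036 m^2.
Q = A * V = 0.0036 * 0.4854 = 0.0018 m^3/s.

0.0018


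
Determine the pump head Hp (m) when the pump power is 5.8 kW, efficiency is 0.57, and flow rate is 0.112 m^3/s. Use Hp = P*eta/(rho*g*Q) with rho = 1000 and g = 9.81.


Pump head formula: Hp = P * eta / (rho * g * Q).
Numerator: P * eta = 5.8 * 1000 * 0.57 = 3306.0 W.
Denominator: rho * g * Q = 1000 * 9.81 * 0.112 = 1098.72.
Hp = 3306.0 / 1098.72 = 3.01 m.

3.01


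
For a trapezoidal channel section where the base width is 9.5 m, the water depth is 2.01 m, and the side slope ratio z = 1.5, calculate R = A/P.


For a trapezoidal section with side slope z:
A = (b + z*y)*y = (9.5 + 1.5*2.01)*2.01 = 25.155 m^2.
P = b + 2*y*sqrt(1 + z^2) = 9.5 + 2*2.01*sqrt(1 + 1.5^2) = 16.747 m.
R = A/P = 25.155 / 16.747 = 1.5021 m.

1.5021


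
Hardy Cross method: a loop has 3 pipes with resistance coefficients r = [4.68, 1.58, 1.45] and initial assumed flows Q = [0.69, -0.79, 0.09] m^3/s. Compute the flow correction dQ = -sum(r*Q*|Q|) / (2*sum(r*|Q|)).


Numerator terms (r*Q*|Q|): 4.68*0.69*|0.69| = 2.2281; 1.58*-0.79*|-0.79| = -0.9861; 1.45*0.09*|0.09| = 0.0117.
Sum of numerator = 1.2538.
Denominator terms (r*|Q|): 4.68*|0.69| = 3.2292; 1.58*|-0.79| = 1.2482; 1.45*|0.09| = 0.1305.
2 * sum of denominator = 2 * 4.6079 = 9.2158.
dQ = -1.2538 / 9.2158 = -0.1361 m^3/s.

-0.1361


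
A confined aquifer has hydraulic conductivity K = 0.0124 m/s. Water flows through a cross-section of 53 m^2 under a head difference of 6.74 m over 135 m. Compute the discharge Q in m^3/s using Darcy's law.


Darcy's law: Q = K * A * i, where i = dh/L.
Hydraulic gradient i = 6.74 / 135 = 0.049926.
Q = 0.0124 * 53 * 0.049926
  = 0.0328 m^3/s.

0.0328


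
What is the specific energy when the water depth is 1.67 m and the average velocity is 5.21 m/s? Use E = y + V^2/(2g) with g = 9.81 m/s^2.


Specific energy E = y + V^2/(2g).
Velocity head = V^2/(2g) = 5.21^2 / (2*9.81) = 27.1441 / 19.62 = 1.3835 m.
E = 1.67 + 1.3835 = 3.0535 m.

3.0535


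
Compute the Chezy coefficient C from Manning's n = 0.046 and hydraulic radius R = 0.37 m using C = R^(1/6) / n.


The Chezy coefficient relates to Manning's n through C = R^(1/6) / n.
R^(1/6) = 0.37^(1/6) = 0.847293.
C = 0.847293 / 0.046 = 18.42 m^(1/2)/s.

18.42


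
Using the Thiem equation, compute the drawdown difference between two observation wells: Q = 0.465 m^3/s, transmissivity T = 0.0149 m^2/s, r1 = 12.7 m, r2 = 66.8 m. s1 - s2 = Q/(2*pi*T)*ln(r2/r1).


Thiem equation: s1 - s2 = Q/(2*pi*T) * ln(r2/r1).
ln(r2/r1) = ln(66.8/12.7) = 1.6601.
Q/(2*pi*T) = 0.465 / (2*pi*0.0149) = 0.465 / 0.0936 = 4.9669.
s1 - s2 = 4.9669 * 1.6601 = 8.2456 m.

8.2456


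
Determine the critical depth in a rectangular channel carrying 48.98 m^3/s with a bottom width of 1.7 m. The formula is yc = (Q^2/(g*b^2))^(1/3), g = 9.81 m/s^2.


Using yc = (Q^2 / (g * b^2))^(1/3):
Q^2 = 48.98^2 = 2399.04.
g * b^2 = 9.81 * 1.7^2 = 9.81 * 2.89 = 28.35.
Q^2 / (g*b^2) = 2399.04 / 28.35 = 84.6222.
yc = 84.6222^(1/3) = 4.3903 m.

4.3903


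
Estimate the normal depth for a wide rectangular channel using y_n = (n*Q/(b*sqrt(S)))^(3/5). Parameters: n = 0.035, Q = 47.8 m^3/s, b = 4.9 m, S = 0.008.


We use the wide-channel approximation y_n = (n*Q/(b*sqrt(S)))^(3/5).
sqrt(S) = sqrt(0.008) = 0.089443.
Numerator: n*Q = 0.035 * 47.8 = 1.673.
Denominator: b*sqrt(S) = 4.9 * 0.089443 = 0.438271.
arg = 3.8173.
y_n = 3.8173^(3/5) = 2.2338 m.

2.2338


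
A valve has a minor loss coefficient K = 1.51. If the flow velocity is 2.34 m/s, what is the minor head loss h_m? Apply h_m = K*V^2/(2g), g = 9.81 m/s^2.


Minor loss formula: h_m = K * V^2/(2g).
V^2 = 2.34^2 = 5.4756.
V^2/(2g) = 5.4756 / 19.62 = 0.2791 m.
h_m = 1.51 * 0.2791 = 0.4214 m.

0.4214


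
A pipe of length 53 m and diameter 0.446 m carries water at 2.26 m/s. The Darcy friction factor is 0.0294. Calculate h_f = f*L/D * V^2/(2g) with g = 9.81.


Darcy-Weisbach equation: h_f = f * (L/D) * V^2/(2g).
f * L/D = 0.0294 * 53/0.446 = 3.4937.
V^2/(2g) = 2.26^2 / (2*9.81) = 5.1076 / 19.62 = 0.2603 m.
h_f = 3.4937 * 0.2603 = 0.91 m.

0.91


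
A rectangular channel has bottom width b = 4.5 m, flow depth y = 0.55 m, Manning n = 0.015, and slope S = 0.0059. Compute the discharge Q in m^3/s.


For a rectangular channel, the cross-sectional area A = b * y = 4.5 * 0.55 = 2.48 m^2.
The wetted perimeter P = b + 2y = 4.5 + 2*0.55 = 5.6 m.
Hydraulic radius R = A/P = 2.48/5.6 = 0.442 m.
Velocity V = (1/n)*R^(2/3)*S^(1/2) = (1/0.015)*0.442^(2/3)*0.0059^(1/2) = 2.9712 m/s.
Discharge Q = A * V = 2.48 * 2.9712 = 7.354 m^3/s.

7.354


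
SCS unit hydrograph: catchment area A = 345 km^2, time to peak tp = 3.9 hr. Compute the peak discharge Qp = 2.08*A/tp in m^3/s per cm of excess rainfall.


SCS formula: Qp = 2.08 * A / tp.
Qp = 2.08 * 345 / 3.9
   = 717.6 / 3.9
   = 184.0 m^3/s per cm.

184.0


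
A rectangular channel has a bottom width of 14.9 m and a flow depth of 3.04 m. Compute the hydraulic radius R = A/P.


For a rectangular section:
Flow area A = b * y = 14.9 * 3.04 = 45.3 m^2.
Wetted perimeter P = b + 2y = 14.9 + 2*3.04 = 20.98 m.
Hydraulic radius R = A/P = 45.3 / 20.98 = 2.159 m.

2.159


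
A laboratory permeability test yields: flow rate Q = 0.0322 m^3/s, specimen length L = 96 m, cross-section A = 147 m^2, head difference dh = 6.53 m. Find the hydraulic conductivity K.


From K = Q*L / (A*dh):
Numerator: Q*L = 0.0322 * 96 = 3.0912.
Denominator: A*dh = 147 * 6.53 = 959.91.
K = 3.0912 / 959.91 = 0.00322 m/s.

0.00322


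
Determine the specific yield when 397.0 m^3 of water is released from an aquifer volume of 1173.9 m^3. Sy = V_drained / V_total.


Specific yield Sy = Volume drained / Total volume.
Sy = 397.0 / 1173.9
   = 0.3382.

0.3382


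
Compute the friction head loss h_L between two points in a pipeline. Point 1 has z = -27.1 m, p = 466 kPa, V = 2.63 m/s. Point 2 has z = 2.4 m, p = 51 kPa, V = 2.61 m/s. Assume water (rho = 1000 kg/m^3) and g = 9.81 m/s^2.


Total head at each section: H = z + p/(rho*g) + V^2/(2g).
H1 = -27.1 + 466*1000/(1000*9.81) + 2.63^2/(2*9.81)
   = -27.1 + 47.503 + 0.3525
   = 20.755 m.
H2 = 2.4 + 51*1000/(1000*9.81) + 2.61^2/(2*9.81)
   = 2.4 + 5.199 + 0.3472
   = 7.946 m.
h_L = H1 - H2 = 20.755 - 7.946 = 12.809 m.

12.809


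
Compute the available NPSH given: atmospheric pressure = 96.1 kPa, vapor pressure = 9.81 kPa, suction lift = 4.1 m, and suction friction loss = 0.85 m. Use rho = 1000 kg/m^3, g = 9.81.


NPSHa = p_atm/(rho*g) - z_s - hf_s - p_vap/(rho*g).
p_atm/(rho*g) = 96.1*1000 / (1000*9.81) = 9.796 m.
p_vap/(rho*g) = 9.81*1000 / (1000*9.81) = 1.0 m.
NPSHa = 9.796 - 4.1 - 0.85 - 1.0
      = 3.85 m.

3.85


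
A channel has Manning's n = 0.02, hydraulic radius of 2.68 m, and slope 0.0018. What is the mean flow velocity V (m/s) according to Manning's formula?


Manning's equation gives V = (1/n) * R^(2/3) * S^(1/2).
First, compute R^(2/3) = 2.68^(2/3) = 1.9294.
Next, S^(1/2) = 0.0018^(1/2) = 0.042426.
Then 1/n = 1/0.02 = 50.0.
V = 50.0 * 1.9294 * 0.042426 = 4.0929 m/s.

4.0929


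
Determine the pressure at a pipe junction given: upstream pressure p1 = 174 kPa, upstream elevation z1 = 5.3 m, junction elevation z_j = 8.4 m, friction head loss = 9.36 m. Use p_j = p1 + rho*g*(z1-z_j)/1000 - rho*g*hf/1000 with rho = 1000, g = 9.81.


Junction pressure: p_j = p1 + rho*g*(z1 - z_j)/1000 - rho*g*hf/1000.
Elevation term = 1000*9.81*(5.3 - 8.4)/1000 = -30.411 kPa.
Friction term = 1000*9.81*9.36/1000 = 91.822 kPa.
p_j = 174 + -30.411 - 91.822 = 51.77 kPa.

51.77


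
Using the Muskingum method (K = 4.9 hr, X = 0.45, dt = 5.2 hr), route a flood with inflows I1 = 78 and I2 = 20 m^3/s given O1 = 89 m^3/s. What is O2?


Muskingum coefficients:
denom = 2*K*(1-X) + dt = 2*4.9*(1-0.45) + 5.2 = 10.59.
C0 = (dt - 2*K*X)/denom = (5.2 - 2*4.9*0.45)/10.59 = 0.0746.
C1 = (dt + 2*K*X)/denom = (5.2 + 2*4.9*0.45)/10.59 = 0.9075.
C2 = (2*K*(1-X) - dt)/denom = 0.0179.
O2 = C0*I2 + C1*I1 + C2*O1
   = 0.0746*20 + 0.9075*78 + 0.0179*89
   = 73.87 m^3/s.

73.87


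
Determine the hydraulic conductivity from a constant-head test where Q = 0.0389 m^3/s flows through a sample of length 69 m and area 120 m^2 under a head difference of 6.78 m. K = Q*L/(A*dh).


From K = Q*L / (A*dh):
Numerator: Q*L = 0.0389 * 69 = 2.6841.
Denominator: A*dh = 120 * 6.78 = 813.6.
K = 2.6841 / 813.6 = 0.003299 m/s.

0.003299


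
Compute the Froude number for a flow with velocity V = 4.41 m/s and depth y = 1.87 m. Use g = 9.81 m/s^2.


The Froude number is defined as Fr = V / sqrt(g*y).
g*y = 9.81 * 1.87 = 18.3447.
sqrt(g*y) = sqrt(18.3447) = 4.2831.
Fr = 4.41 / 4.2831 = 1.0296.

1.0296


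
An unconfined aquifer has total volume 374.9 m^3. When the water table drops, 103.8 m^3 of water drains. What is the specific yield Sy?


Specific yield Sy = Volume drained / Total volume.
Sy = 103.8 / 374.9
   = 0.2769.

0.2769


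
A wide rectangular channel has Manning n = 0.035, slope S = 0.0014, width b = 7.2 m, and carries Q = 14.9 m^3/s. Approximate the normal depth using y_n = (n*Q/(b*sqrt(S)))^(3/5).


We use the wide-channel approximation y_n = (n*Q/(b*sqrt(S)))^(3/5).
sqrt(S) = sqrt(0.0014) = 0.037417.
Numerator: n*Q = 0.035 * 14.9 = 0.5215.
Denominator: b*sqrt(S) = 7.2 * 0.037417 = 0.269402.
arg = 1.9358.
y_n = 1.9358^(3/5) = 1.4863 m.

1.4863


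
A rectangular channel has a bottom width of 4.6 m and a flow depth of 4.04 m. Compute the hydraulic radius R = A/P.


For a rectangular section:
Flow area A = b * y = 4.6 * 4.04 = 18.58 m^2.
Wetted perimeter P = b + 2y = 4.6 + 2*4.04 = 12.68 m.
Hydraulic radius R = A/P = 18.58 / 12.68 = 1.4656 m.

1.4656


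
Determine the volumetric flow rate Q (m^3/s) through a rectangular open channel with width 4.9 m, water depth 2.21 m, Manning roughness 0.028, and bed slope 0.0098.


For a rectangular channel, the cross-sectional area A = b * y = 4.9 * 2.21 = 10.83 m^2.
The wetted perimeter P = b + 2y = 4.9 + 2*2.21 = 9.32 m.
Hydraulic radius R = A/P = 10.83/9.32 = 1.1619 m.
Velocity V = (1/n)*R^(2/3)*S^(1/2) = (1/0.028)*1.1619^(2/3)*0.0098^(1/2) = 3.9075 m/s.
Discharge Q = A * V = 10.83 * 3.9075 = 42.315 m^3/s.

42.315


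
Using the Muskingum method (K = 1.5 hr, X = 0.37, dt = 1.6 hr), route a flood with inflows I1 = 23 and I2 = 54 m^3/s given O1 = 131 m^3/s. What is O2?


Muskingum coefficients:
denom = 2*K*(1-X) + dt = 2*1.5*(1-0.37) + 1.6 = 3.49.
C0 = (dt - 2*K*X)/denom = (1.6 - 2*1.5*0.37)/3.49 = 0.1404.
C1 = (dt + 2*K*X)/denom = (1.6 + 2*1.5*0.37)/3.49 = 0.7765.
C2 = (2*K*(1-X) - dt)/denom = 0.0831.
O2 = C0*I2 + C1*I1 + C2*O1
   = 0.1404*54 + 0.7765*23 + 0.0831*131
   = 36.33 m^3/s.

36.33


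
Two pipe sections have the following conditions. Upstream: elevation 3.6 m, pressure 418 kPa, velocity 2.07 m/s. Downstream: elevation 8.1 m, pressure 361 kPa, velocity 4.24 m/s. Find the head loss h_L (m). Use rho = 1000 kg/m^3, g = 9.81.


Total head at each section: H = z + p/(rho*g) + V^2/(2g).
H1 = 3.6 + 418*1000/(1000*9.81) + 2.07^2/(2*9.81)
   = 3.6 + 42.61 + 0.2184
   = 46.428 m.
H2 = 8.1 + 361*1000/(1000*9.81) + 4.24^2/(2*9.81)
   = 8.1 + 36.799 + 0.9163
   = 45.815 m.
h_L = H1 - H2 = 46.428 - 45.815 = 0.613 m.

0.613


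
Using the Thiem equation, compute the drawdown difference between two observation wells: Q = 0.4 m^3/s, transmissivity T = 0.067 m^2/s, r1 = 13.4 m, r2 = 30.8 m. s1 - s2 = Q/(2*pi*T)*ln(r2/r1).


Thiem equation: s1 - s2 = Q/(2*pi*T) * ln(r2/r1).
ln(r2/r1) = ln(30.8/13.4) = 0.8323.
Q/(2*pi*T) = 0.4 / (2*pi*0.067) = 0.4 / 0.421 = 0.9502.
s1 - s2 = 0.9502 * 0.8323 = 0.7908 m.

0.7908


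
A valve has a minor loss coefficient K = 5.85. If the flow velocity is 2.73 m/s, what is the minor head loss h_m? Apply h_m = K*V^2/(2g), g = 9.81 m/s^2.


Minor loss formula: h_m = K * V^2/(2g).
V^2 = 2.73^2 = 7.4529.
V^2/(2g) = 7.4529 / 19.62 = 0.3799 m.
h_m = 5.85 * 0.3799 = 2.2222 m.

2.2222


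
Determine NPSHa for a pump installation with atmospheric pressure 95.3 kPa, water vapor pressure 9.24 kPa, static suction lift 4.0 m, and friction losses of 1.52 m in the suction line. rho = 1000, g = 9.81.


NPSHa = p_atm/(rho*g) - z_s - hf_s - p_vap/(rho*g).
p_atm/(rho*g) = 95.3*1000 / (1000*9.81) = 9.715 m.
p_vap/(rho*g) = 9.24*1000 / (1000*9.81) = 0.942 m.
NPSHa = 9.715 - 4.0 - 1.52 - 0.942
      = 3.25 m.

3.25


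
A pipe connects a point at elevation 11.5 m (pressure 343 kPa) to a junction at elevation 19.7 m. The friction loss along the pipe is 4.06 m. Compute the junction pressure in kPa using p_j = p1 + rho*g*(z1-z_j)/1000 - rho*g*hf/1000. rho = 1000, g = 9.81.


Junction pressure: p_j = p1 + rho*g*(z1 - z_j)/1000 - rho*g*hf/1000.
Elevation term = 1000*9.81*(11.5 - 19.7)/1000 = -80.442 kPa.
Friction term = 1000*9.81*4.06/1000 = 39.829 kPa.
p_j = 343 + -80.442 - 39.829 = 222.73 kPa.

222.73


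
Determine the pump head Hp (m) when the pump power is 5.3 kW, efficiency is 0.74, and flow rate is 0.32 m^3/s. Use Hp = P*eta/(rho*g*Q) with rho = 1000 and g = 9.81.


Pump head formula: Hp = P * eta / (rho * g * Q).
Numerator: P * eta = 5.3 * 1000 * 0.74 = 3922.0 W.
Denominator: rho * g * Q = 1000 * 9.81 * 0.32 = 3139.2.
Hp = 3922.0 / 3139.2 = 1.25 m.

1.25


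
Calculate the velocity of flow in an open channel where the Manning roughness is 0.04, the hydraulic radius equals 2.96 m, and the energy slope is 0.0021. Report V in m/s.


Manning's equation gives V = (1/n) * R^(2/3) * S^(1/2).
First, compute R^(2/3) = 2.96^(2/3) = 2.0616.
Next, S^(1/2) = 0.0021^(1/2) = 0.045826.
Then 1/n = 1/0.04 = 25.0.
V = 25.0 * 2.0616 * 0.045826 = 2.3618 m/s.

2.3618


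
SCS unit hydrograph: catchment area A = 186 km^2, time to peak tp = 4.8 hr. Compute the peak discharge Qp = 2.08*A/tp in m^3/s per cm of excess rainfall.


SCS formula: Qp = 2.08 * A / tp.
Qp = 2.08 * 186 / 4.8
   = 386.88 / 4.8
   = 80.6 m^3/s per cm.

80.6


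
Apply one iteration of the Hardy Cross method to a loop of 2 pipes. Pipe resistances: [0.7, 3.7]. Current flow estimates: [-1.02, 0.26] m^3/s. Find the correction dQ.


Numerator terms (r*Q*|Q|): 0.7*-1.02*|-1.02| = -0.7283; 3.7*0.26*|0.26| = 0.2501.
Sum of numerator = -0.4782.
Denominator terms (r*|Q|): 0.7*|-1.02| = 0.714; 3.7*|0.26| = 0.962.
2 * sum of denominator = 2 * 1.676 = 3.352.
dQ = --0.4782 / 3.352 = 0.1426 m^3/s.

0.1426


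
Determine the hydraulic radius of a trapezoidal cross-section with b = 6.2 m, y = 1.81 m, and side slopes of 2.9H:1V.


For a trapezoidal section with side slope z:
A = (b + z*y)*y = (6.2 + 2.9*1.81)*1.81 = 20.723 m^2.
P = b + 2*y*sqrt(1 + z^2) = 6.2 + 2*1.81*sqrt(1 + 2.9^2) = 17.305 m.
R = A/P = 20.723 / 17.305 = 1.1975 m.

1.1975


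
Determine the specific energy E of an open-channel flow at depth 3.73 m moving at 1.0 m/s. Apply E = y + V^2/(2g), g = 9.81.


Specific energy E = y + V^2/(2g).
Velocity head = V^2/(2g) = 1.0^2 / (2*9.81) = 1.0 / 19.62 = 0.051 m.
E = 3.73 + 0.051 = 3.781 m.

3.781


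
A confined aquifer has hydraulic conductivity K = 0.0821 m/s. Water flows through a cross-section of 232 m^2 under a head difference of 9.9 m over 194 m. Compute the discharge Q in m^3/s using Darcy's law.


Darcy's law: Q = K * A * i, where i = dh/L.
Hydraulic gradient i = 9.9 / 194 = 0.051031.
Q = 0.0821 * 232 * 0.051031
  = 0.972 m^3/s.

0.972


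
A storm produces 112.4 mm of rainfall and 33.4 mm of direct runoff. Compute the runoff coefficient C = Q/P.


The runoff coefficient C = runoff depth / rainfall depth.
C = 33.4 / 112.4
  = 0.2972.

0.2972


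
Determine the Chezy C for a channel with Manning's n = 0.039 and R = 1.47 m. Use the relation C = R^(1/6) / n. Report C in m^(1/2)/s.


The Chezy coefficient relates to Manning's n through C = R^(1/6) / n.
R^(1/6) = 1.47^(1/6) = 1.066317.
C = 1.066317 / 0.039 = 27.34 m^(1/2)/s.

27.34


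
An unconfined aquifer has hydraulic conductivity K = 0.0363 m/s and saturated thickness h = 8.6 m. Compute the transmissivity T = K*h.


Transmissivity is defined as T = K * h.
T = 0.0363 * 8.6
  = 0.3122 m^2/s.

0.3122


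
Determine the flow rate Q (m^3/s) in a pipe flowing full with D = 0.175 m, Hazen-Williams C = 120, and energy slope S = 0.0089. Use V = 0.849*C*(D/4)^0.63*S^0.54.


For a full circular pipe, R = D/4 = 0.175/4 = 0.0437 m.
V = 0.849 * 120 * 0.0437^0.63 * 0.0089^0.54
  = 0.849 * 120 * 0.139257 * 0.078104
  = 1.1081 m/s.
Pipe area A = pi*D^2/4 = pi*0.175^2/4 = 0.0241 m^2.
Q = A * V = 0.0241 * 1.1081 = 0.0267 m^3/s.

0.0267


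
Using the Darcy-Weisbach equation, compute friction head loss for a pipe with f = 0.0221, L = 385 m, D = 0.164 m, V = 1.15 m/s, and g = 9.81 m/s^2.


Darcy-Weisbach equation: h_f = f * (L/D) * V^2/(2g).
f * L/D = 0.0221 * 385/0.164 = 51.8811.
V^2/(2g) = 1.15^2 / (2*9.81) = 1.3225 / 19.62 = 0.0674 m.
h_f = 51.8811 * 0.0674 = 3.497 m.

3.497


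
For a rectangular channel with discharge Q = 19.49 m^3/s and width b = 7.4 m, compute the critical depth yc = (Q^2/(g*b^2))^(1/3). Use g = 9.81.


Using yc = (Q^2 / (g * b^2))^(1/3):
Q^2 = 19.49^2 = 379.86.
g * b^2 = 9.81 * 7.4^2 = 9.81 * 54.76 = 537.2.
Q^2 / (g*b^2) = 379.86 / 537.2 = 0.7071.
yc = 0.7071^(1/3) = 0.8909 m.

0.8909


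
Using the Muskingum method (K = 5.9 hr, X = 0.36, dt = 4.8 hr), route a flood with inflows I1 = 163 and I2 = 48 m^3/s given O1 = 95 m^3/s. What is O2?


Muskingum coefficients:
denom = 2*K*(1-X) + dt = 2*5.9*(1-0.36) + 4.8 = 12.352.
C0 = (dt - 2*K*X)/denom = (4.8 - 2*5.9*0.36)/12.352 = 0.0447.
C1 = (dt + 2*K*X)/denom = (4.8 + 2*5.9*0.36)/12.352 = 0.7325.
C2 = (2*K*(1-X) - dt)/denom = 0.2228.
O2 = C0*I2 + C1*I1 + C2*O1
   = 0.0447*48 + 0.7325*163 + 0.2228*95
   = 142.71 m^3/s.

142.71


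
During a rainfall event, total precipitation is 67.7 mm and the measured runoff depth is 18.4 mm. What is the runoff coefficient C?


The runoff coefficient C = runoff depth / rainfall depth.
C = 18.4 / 67.7
  = 0.2718.

0.2718


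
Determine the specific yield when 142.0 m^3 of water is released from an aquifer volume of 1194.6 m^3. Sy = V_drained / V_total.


Specific yield Sy = Volume drained / Total volume.
Sy = 142.0 / 1194.6
   = 0.1189.

0.1189


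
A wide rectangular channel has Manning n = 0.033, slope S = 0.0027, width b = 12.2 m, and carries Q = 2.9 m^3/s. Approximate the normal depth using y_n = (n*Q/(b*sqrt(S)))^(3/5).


We use the wide-channel approximation y_n = (n*Q/(b*sqrt(S)))^(3/5).
sqrt(S) = sqrt(0.0027) = 0.051962.
Numerator: n*Q = 0.033 * 2.9 = 0.0957.
Denominator: b*sqrt(S) = 12.2 * 0.051962 = 0.633936.
arg = 0.151.
y_n = 0.151^(3/5) = 0.3216 m.

0.3216


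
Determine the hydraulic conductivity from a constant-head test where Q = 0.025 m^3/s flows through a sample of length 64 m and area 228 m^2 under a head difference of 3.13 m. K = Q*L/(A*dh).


From K = Q*L / (A*dh):
Numerator: Q*L = 0.025 * 64 = 1.6.
Denominator: A*dh = 228 * 3.13 = 713.64.
K = 1.6 / 713.64 = 0.002242 m/s.

0.002242


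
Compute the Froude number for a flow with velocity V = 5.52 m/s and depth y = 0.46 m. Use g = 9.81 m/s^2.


The Froude number is defined as Fr = V / sqrt(g*y).
g*y = 9.81 * 0.46 = 4.5126.
sqrt(g*y) = sqrt(4.5126) = 2.1243.
Fr = 5.52 / 2.1243 = 2.5985.

2.5985


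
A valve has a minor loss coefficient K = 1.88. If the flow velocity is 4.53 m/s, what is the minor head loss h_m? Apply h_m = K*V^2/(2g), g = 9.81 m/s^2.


Minor loss formula: h_m = K * V^2/(2g).
V^2 = 4.53^2 = 20.5209.
V^2/(2g) = 20.5209 / 19.62 = 1.0459 m.
h_m = 1.88 * 1.0459 = 1.9663 m.

1.9663


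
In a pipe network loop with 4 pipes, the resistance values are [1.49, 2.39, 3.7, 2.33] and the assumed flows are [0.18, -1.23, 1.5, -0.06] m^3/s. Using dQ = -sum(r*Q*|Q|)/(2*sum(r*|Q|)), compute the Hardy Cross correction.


Numerator terms (r*Q*|Q|): 1.49*0.18*|0.18| = 0.0483; 2.39*-1.23*|-1.23| = -3.6158; 3.7*1.5*|1.5| = 8.325; 2.33*-0.06*|-0.06| = -0.0084.
Sum of numerator = 4.7491.
Denominator terms (r*|Q|): 1.49*|0.18| = 0.2682; 2.39*|-1.23| = 2.9397; 3.7*|1.5| = 5.55; 2.33*|-0.06| = 0.1398.
2 * sum of denominator = 2 * 8.8977 = 17.7954.
dQ = -4.7491 / 17.7954 = -0.2669 m^3/s.

-0.2669


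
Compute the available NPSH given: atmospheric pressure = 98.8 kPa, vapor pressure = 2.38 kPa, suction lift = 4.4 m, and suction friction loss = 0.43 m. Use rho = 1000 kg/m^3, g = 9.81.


NPSHa = p_atm/(rho*g) - z_s - hf_s - p_vap/(rho*g).
p_atm/(rho*g) = 98.8*1000 / (1000*9.81) = 10.071 m.
p_vap/(rho*g) = 2.38*1000 / (1000*9.81) = 0.243 m.
NPSHa = 10.071 - 4.4 - 0.43 - 0.243
      = 5.0 m.

5.0


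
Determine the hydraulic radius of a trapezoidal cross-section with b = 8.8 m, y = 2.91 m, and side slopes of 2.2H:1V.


For a trapezoidal section with side slope z:
A = (b + z*y)*y = (8.8 + 2.2*2.91)*2.91 = 44.238 m^2.
P = b + 2*y*sqrt(1 + z^2) = 8.8 + 2*2.91*sqrt(1 + 2.2^2) = 22.865 m.
R = A/P = 44.238 / 22.865 = 1.9348 m.

1.9348


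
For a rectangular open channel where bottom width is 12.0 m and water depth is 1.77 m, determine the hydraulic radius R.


For a rectangular section:
Flow area A = b * y = 12.0 * 1.77 = 21.24 m^2.
Wetted perimeter P = b + 2y = 12.0 + 2*1.77 = 15.54 m.
Hydraulic radius R = A/P = 21.24 / 15.54 = 1.3668 m.

1.3668


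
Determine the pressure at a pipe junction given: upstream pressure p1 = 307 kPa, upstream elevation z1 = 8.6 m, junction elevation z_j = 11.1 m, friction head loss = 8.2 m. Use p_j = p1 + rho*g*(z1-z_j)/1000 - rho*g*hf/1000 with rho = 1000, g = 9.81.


Junction pressure: p_j = p1 + rho*g*(z1 - z_j)/1000 - rho*g*hf/1000.
Elevation term = 1000*9.81*(8.6 - 11.1)/1000 = -24.525 kPa.
Friction term = 1000*9.81*8.2/1000 = 80.442 kPa.
p_j = 307 + -24.525 - 80.442 = 202.03 kPa.

202.03


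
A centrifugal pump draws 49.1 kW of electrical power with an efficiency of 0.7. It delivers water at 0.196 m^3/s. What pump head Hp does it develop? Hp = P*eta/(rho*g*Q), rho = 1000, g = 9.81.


Pump head formula: Hp = P * eta / (rho * g * Q).
Numerator: P * eta = 49.1 * 1000 * 0.7 = 34370.0 W.
Denominator: rho * g * Q = 1000 * 9.81 * 0.196 = 1922.76.
Hp = 34370.0 / 1922.76 = 17.88 m.

17.88


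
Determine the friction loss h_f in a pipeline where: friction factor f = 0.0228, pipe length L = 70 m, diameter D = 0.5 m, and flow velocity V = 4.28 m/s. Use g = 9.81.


Darcy-Weisbach equation: h_f = f * (L/D) * V^2/(2g).
f * L/D = 0.0228 * 70/0.5 = 3.192.
V^2/(2g) = 4.28^2 / (2*9.81) = 18.3184 / 19.62 = 0.9337 m.
h_f = 3.192 * 0.9337 = 2.98 m.

2.98


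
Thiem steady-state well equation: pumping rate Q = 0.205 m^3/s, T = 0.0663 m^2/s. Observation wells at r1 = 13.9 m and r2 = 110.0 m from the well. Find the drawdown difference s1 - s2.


Thiem equation: s1 - s2 = Q/(2*pi*T) * ln(r2/r1).
ln(r2/r1) = ln(110.0/13.9) = 2.0686.
Q/(2*pi*T) = 0.205 / (2*pi*0.0663) = 0.205 / 0.4166 = 0.4921.
s1 - s2 = 0.4921 * 2.0686 = 1.018 m.

1.018


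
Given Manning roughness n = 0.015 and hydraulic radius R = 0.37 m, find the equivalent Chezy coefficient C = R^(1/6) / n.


The Chezy coefficient relates to Manning's n through C = R^(1/6) / n.
R^(1/6) = 0.37^(1/6) = 0.847293.
C = 0.847293 / 0.015 = 56.49 m^(1/2)/s.

56.49


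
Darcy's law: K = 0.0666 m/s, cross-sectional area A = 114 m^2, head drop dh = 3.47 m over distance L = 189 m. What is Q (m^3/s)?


Darcy's law: Q = K * A * i, where i = dh/L.
Hydraulic gradient i = 3.47 / 189 = 0.01836.
Q = 0.0666 * 114 * 0.01836
  = 0.1394 m^3/s.

0.1394


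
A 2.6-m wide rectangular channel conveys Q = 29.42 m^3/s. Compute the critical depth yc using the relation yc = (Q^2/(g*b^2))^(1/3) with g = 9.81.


Using yc = (Q^2 / (g * b^2))^(1/3):
Q^2 = 29.42^2 = 865.54.
g * b^2 = 9.81 * 2.6^2 = 9.81 * 6.76 = 66.32.
Q^2 / (g*b^2) = 865.54 / 66.32 = 13.051.
yc = 13.051^(1/3) = 2.3545 m.

2.3545


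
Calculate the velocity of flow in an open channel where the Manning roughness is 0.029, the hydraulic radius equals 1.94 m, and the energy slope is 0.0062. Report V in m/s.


Manning's equation gives V = (1/n) * R^(2/3) * S^(1/2).
First, compute R^(2/3) = 1.94^(2/3) = 1.5555.
Next, S^(1/2) = 0.0062^(1/2) = 0.07874.
Then 1/n = 1/0.029 = 34.48.
V = 34.48 * 1.5555 * 0.07874 = 4.2234 m/s.

4.2234


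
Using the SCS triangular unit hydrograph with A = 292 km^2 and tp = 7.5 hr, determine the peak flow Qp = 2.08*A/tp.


SCS formula: Qp = 2.08 * A / tp.
Qp = 2.08 * 292 / 7.5
   = 607.36 / 7.5
   = 80.98 m^3/s per cm.

80.98


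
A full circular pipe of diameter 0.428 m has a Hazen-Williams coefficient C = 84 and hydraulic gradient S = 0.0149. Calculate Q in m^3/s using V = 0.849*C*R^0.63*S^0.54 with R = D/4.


For a full circular pipe, R = D/4 = 0.428/4 = 0.107 m.
V = 0.849 * 84 * 0.107^0.63 * 0.0149^0.54
  = 0.849 * 84 * 0.244631 * 0.103162
  = 1.7998 m/s.
Pipe area A = pi*D^2/4 = pi*0.428^2/4 = 0.1439 m^2.
Q = A * V = 0.1439 * 1.7998 = 0.2589 m^3/s.

0.2589


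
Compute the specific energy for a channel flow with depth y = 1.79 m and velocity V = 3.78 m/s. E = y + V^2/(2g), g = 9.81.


Specific energy E = y + V^2/(2g).
Velocity head = V^2/(2g) = 3.78^2 / (2*9.81) = 14.2884 / 19.62 = 0.7283 m.
E = 1.79 + 0.7283 = 2.5183 m.

2.5183


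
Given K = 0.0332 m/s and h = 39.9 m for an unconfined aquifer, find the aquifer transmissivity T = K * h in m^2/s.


Transmissivity is defined as T = K * h.
T = 0.0332 * 39.9
  = 1.3247 m^2/s.

1.3247


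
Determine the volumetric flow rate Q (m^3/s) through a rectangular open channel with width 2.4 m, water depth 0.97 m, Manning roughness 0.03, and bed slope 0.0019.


For a rectangular channel, the cross-sectional area A = b * y = 2.4 * 0.97 = 2.33 m^2.
The wetted perimeter P = b + 2y = 2.4 + 2*0.97 = 4.34 m.
Hydraulic radius R = A/P = 2.33/4.34 = 0.5364 m.
Velocity V = (1/n)*R^(2/3)*S^(1/2) = (1/0.03)*0.5364^(2/3)*0.0019^(1/2) = 0.9592 m/s.
Discharge Q = A * V = 2.33 * 0.9592 = 2.233 m^3/s.

2.233


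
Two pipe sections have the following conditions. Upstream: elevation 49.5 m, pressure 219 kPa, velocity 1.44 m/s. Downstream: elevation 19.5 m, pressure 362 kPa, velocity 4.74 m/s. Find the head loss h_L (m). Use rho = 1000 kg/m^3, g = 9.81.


Total head at each section: H = z + p/(rho*g) + V^2/(2g).
H1 = 49.5 + 219*1000/(1000*9.81) + 1.44^2/(2*9.81)
   = 49.5 + 22.324 + 0.1057
   = 71.93 m.
H2 = 19.5 + 362*1000/(1000*9.81) + 4.74^2/(2*9.81)
   = 19.5 + 36.901 + 1.1451
   = 57.546 m.
h_L = H1 - H2 = 71.93 - 57.546 = 14.384 m.

14.384


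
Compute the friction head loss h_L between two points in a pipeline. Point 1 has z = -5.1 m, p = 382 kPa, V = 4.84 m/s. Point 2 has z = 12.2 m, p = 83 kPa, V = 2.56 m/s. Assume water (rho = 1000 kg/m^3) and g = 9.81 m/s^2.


Total head at each section: H = z + p/(rho*g) + V^2/(2g).
H1 = -5.1 + 382*1000/(1000*9.81) + 4.84^2/(2*9.81)
   = -5.1 + 38.94 + 1.194
   = 35.034 m.
H2 = 12.2 + 83*1000/(1000*9.81) + 2.56^2/(2*9.81)
   = 12.2 + 8.461 + 0.334
   = 20.995 m.
h_L = H1 - H2 = 35.034 - 20.995 = 14.039 m.

14.039


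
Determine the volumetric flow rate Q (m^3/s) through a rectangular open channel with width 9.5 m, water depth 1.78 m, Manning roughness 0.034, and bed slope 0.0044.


For a rectangular channel, the cross-sectional area A = b * y = 9.5 * 1.78 = 16.91 m^2.
The wetted perimeter P = b + 2y = 9.5 + 2*1.78 = 13.06 m.
Hydraulic radius R = A/P = 16.91/13.06 = 1.2948 m.
Velocity V = (1/n)*R^(2/3)*S^(1/2) = (1/0.034)*1.2948^(2/3)*0.0044^(1/2) = 2.3176 m/s.
Discharge Q = A * V = 16.91 * 2.3176 = 39.191 m^3/s.

39.191


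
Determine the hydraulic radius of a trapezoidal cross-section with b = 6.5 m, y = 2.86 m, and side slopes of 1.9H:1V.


For a trapezoidal section with side slope z:
A = (b + z*y)*y = (6.5 + 1.9*2.86)*2.86 = 34.131 m^2.
P = b + 2*y*sqrt(1 + z^2) = 6.5 + 2*2.86*sqrt(1 + 1.9^2) = 18.781 m.
R = A/P = 34.131 / 18.781 = 1.8173 m.

1.8173


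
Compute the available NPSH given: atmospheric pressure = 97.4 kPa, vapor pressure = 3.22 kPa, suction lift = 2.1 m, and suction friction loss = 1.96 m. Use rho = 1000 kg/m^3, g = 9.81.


NPSHa = p_atm/(rho*g) - z_s - hf_s - p_vap/(rho*g).
p_atm/(rho*g) = 97.4*1000 / (1000*9.81) = 9.929 m.
p_vap/(rho*g) = 3.22*1000 / (1000*9.81) = 0.328 m.
NPSHa = 9.929 - 2.1 - 1.96 - 0.328
      = 5.54 m.

5.54


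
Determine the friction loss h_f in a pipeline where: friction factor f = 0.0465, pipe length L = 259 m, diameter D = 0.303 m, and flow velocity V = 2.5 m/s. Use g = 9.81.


Darcy-Weisbach equation: h_f = f * (L/D) * V^2/(2g).
f * L/D = 0.0465 * 259/0.303 = 39.7475.
V^2/(2g) = 2.5^2 / (2*9.81) = 6.25 / 19.62 = 0.3186 m.
h_f = 39.7475 * 0.3186 = 12.662 m.

12.662


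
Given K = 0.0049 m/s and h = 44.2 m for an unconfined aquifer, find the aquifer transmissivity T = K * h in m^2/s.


Transmissivity is defined as T = K * h.
T = 0.0049 * 44.2
  = 0.2166 m^2/s.

0.2166


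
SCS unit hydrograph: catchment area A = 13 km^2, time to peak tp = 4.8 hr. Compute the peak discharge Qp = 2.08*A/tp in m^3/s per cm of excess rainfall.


SCS formula: Qp = 2.08 * A / tp.
Qp = 2.08 * 13 / 4.8
   = 27.04 / 4.8
   = 5.63 m^3/s per cm.

5.63


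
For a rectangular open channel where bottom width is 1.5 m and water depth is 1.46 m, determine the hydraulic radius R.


For a rectangular section:
Flow area A = b * y = 1.5 * 1.46 = 2.19 m^2.
Wetted perimeter P = b + 2y = 1.5 + 2*1.46 = 4.42 m.
Hydraulic radius R = A/P = 2.19 / 4.42 = 0.4955 m.

0.4955


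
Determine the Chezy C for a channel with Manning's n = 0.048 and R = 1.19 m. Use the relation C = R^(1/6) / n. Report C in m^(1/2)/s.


The Chezy coefficient relates to Manning's n through C = R^(1/6) / n.
R^(1/6) = 1.19^(1/6) = 1.029417.
C = 1.029417 / 0.048 = 21.45 m^(1/2)/s.

21.45


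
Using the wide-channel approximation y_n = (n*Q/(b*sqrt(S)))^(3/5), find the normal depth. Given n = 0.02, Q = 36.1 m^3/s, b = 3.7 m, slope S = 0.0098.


We use the wide-channel approximation y_n = (n*Q/(b*sqrt(S)))^(3/5).
sqrt(S) = sqrt(0.0098) = 0.098995.
Numerator: n*Q = 0.02 * 36.1 = 0.722.
Denominator: b*sqrt(S) = 3.7 * 0.098995 = 0.366282.
arg = 1.9712.
y_n = 1.9712^(3/5) = 1.5026 m.

1.5026


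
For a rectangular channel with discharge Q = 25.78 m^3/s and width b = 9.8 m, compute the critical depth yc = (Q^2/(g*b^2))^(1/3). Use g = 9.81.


Using yc = (Q^2 / (g * b^2))^(1/3):
Q^2 = 25.78^2 = 664.61.
g * b^2 = 9.81 * 9.8^2 = 9.81 * 96.04 = 942.15.
Q^2 / (g*b^2) = 664.61 / 942.15 = 0.7054.
yc = 0.7054^(1/3) = 0.8902 m.

0.8902


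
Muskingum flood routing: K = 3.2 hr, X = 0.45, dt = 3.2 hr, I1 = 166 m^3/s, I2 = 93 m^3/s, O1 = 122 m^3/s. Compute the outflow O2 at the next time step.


Muskingum coefficients:
denom = 2*K*(1-X) + dt = 2*3.2*(1-0.45) + 3.2 = 6.72.
C0 = (dt - 2*K*X)/denom = (3.2 - 2*3.2*0.45)/6.72 = 0.0476.
C1 = (dt + 2*K*X)/denom = (3.2 + 2*3.2*0.45)/6.72 = 0.9048.
C2 = (2*K*(1-X) - dt)/denom = 0.0476.
O2 = C0*I2 + C1*I1 + C2*O1
   = 0.0476*93 + 0.9048*166 + 0.0476*122
   = 160.43 m^3/s.

160.43
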